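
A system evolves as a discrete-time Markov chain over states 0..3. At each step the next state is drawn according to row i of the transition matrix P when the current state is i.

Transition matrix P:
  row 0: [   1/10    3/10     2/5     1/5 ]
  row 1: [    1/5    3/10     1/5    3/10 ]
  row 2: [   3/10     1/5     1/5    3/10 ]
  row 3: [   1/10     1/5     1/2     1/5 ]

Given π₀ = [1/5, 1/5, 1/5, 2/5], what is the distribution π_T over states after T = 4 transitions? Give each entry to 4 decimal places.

t=0: π = [0.2000, 0.2000, 0.2000, 0.4000]
t=1: π = [0.1600, 0.2400, 0.3600, 0.2400]
t=2: π = [0.1960, 0.2400, 0.3040, 0.2600]
t=3: π = [0.1848, 0.2436, 0.3172, 0.2544]
t=4: π = [0.1878, 0.2428, 0.3133, 0.2561]

π = [0.1878, 0.2428, 0.3133, 0.2561]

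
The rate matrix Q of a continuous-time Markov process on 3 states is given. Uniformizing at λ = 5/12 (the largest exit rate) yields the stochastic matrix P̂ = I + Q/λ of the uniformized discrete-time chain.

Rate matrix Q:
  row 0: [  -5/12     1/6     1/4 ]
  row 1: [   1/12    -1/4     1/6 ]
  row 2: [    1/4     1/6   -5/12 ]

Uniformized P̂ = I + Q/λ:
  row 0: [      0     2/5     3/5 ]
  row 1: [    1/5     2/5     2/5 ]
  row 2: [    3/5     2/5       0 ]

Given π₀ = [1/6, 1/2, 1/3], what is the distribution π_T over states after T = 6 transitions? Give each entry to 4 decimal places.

π = [0.2731, 0.4000, 0.3269]

t=0: π = [0.1667, 0.5000, 0.3333]
t=1: π = [0.3000, 0.4000, 0.3000]
t=2: π = [0.2600, 0.4000, 0.3400]
t=3: π = [0.2840, 0.4000, 0.3160]
t=4: π = [0.2696, 0.4000, 0.3304]
t=5: π = [0.2782, 0.4000, 0.3218]
t=6: π = [0.2731, 0.4000, 0.3269]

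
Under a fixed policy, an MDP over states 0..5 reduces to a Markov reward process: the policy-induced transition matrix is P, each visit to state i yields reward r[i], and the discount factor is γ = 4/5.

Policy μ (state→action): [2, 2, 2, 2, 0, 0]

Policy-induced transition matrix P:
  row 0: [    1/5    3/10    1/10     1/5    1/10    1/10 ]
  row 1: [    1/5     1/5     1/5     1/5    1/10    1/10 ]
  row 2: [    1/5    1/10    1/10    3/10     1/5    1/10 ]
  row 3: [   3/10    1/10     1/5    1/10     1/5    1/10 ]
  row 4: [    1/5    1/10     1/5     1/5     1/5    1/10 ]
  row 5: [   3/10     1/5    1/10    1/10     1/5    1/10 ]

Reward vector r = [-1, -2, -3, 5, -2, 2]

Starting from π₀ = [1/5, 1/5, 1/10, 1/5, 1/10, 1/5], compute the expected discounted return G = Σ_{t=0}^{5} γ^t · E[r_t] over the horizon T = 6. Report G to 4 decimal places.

t=0: π = [0.2000, 0.2000, 0.1000, 0.2000, 0.1000, 0.2000], E[r] = 0.3000, γ^t·E[r] = 0.300000, running G = 0.300000
t=1: π = [0.2400, 0.1800, 0.1500, 0.1700, 0.1600, 0.1000], E[r] = -0.3200, γ^t·E[r] = -0.256000, running G = 0.044000
t=2: π = [0.2270, 0.1760, 0.1510, 0.1880, 0.1580, 0.1000], E[r] = -0.2080, γ^t·E[r] = -0.133120, running G = -0.089120
t=3: π = [0.2288, 0.1730, 0.1522, 0.1863, 0.1597, 0.1000], E[r] = -0.2193, γ^t·E[r] = -0.112282, running G = -0.201402
t=4: π = [0.2286, 0.1731, 0.1519, 0.1866, 0.1598, 0.1000], E[r] = -0.2171, γ^t·E[r] = -0.088941, running G = -0.290342
t=5: π = [0.2287, 0.1730, 0.1519, 0.1865, 0.1598, 0.1000], E[r] = -0.2176, γ^t·E[r] = -0.071294, running G = -0.361636

G = -0.3616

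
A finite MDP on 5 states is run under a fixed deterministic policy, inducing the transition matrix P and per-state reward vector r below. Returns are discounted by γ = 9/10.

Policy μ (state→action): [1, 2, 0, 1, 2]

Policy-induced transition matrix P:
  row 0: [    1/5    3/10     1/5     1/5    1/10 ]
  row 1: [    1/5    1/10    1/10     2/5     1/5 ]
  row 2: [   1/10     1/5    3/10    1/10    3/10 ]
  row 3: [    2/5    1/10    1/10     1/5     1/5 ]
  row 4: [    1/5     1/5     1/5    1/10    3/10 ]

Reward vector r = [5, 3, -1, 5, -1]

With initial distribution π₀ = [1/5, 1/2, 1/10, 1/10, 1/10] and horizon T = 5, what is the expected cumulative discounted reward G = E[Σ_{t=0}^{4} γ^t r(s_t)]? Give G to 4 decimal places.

G = 10.1404

t=0: π = [0.2000, 0.5000, 0.1000, 0.1000, 0.1000], E[r] = 2.8000, γ^t·E[r] = 2.800000, running G = 2.800000
t=1: π = [0.2100, 0.1600, 0.1500, 0.2800, 0.2000], E[r] = 2.5800, γ^t·E[r] = 2.322000, running G = 5.122000
t=2: π = [0.2410, 0.1770, 0.1710, 0.1970, 0.2140], E[r] = 2.3360, γ^t·E[r] = 1.892160, running G = 7.014160
t=3: π = [0.2223, 0.1867, 0.1797, 0.1969, 0.2144], E[r] = 2.2620, γ^t·E[r] = 1.648998, running G = 8.663158
t=4: π = [0.2214, 0.1839, 0.1796, 0.1979, 0.2172], E[r] = 2.2515, γ^t·E[r] = 1.477222, running G = 10.140380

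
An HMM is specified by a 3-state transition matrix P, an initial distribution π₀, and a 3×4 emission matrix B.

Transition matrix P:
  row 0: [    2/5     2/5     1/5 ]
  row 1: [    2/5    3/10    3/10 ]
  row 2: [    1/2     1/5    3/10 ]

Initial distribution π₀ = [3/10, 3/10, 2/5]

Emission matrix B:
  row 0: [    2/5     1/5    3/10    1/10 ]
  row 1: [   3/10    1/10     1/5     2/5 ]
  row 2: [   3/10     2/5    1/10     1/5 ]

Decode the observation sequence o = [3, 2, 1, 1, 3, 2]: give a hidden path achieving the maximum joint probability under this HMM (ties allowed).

path = [1, 0, 2, 0, 1, 0]

t=0: δ = [3.000e-02, 1.200e-01, 8.000e-02]  (obs o_0=3)
t=1: δ = [1.440e-02, 7.200e-03, 3.600e-03]  ψ = [1, 1, 1]  (obs o_1=2)
t=2: δ = [1.152e-03, 5.760e-04, 1.152e-03]  ψ = [0, 0, 0]  (obs o_2=1)
t=3: δ = [1.152e-04, 4.608e-05, 1.382e-04]  ψ = [2, 0, 2]  (obs o_3=1)
t=4: δ = [6.912e-06, 1.843e-05, 8.294e-06]  ψ = [2, 0, 2]  (obs o_4=3)
t=5: δ = [2.212e-06, 1.106e-06, 5.530e-07]  ψ = [1, 1, 1]  (obs o_5=2)
backtrack: best end state = 0; path = [1, 0, 2, 0, 1, 0]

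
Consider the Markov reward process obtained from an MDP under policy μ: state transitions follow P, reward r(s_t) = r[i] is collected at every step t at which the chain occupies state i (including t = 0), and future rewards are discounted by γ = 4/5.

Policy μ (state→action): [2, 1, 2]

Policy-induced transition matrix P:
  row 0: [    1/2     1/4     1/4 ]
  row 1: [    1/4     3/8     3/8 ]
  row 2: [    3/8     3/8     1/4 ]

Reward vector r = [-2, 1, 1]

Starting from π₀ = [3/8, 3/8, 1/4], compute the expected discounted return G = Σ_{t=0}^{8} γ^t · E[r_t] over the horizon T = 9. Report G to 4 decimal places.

t=0: π = [0.3750, 0.3750, 0.2500], E[r] = -0.1250, γ^t·E[r] = -0.125000, running G = -0.125000
t=1: π = [0.3750, 0.3281, 0.2969], E[r] = -0.1250, γ^t·E[r] = -0.100000, running G = -0.225000
t=2: π = [0.3809, 0.3281, 0.2910], E[r] = -0.1426, γ^t·E[r] = -0.091250, running G = -0.316250
t=3: π = [0.3816, 0.3274, 0.2910], E[r] = -0.1448, γ^t·E[r] = -0.074125, running G = -0.390375
t=4: π = [0.3818, 0.3273, 0.2909], E[r] = -0.1453, γ^t·E[r] = -0.059525, running G = -0.449900
t=5: π = [0.3818, 0.3273, 0.2909], E[r] = -0.1454, γ^t·E[r] = -0.047654, running G = -0.497554
t=6: π = [0.3818, 0.3273, 0.2909], E[r] = -0.1454, γ^t·E[r] = -0.038129, running G = -0.535682
t=7: π = [0.3818, 0.3273, 0.2909], E[r] = -0.1455, γ^t·E[r] = -0.030504, running G = -0.566186
t=8: π = [0.3818, 0.3273, 0.2909], E[r] = -0.1455, γ^t·E[r] = -0.024403, running G = -0.590589

G = -0.5906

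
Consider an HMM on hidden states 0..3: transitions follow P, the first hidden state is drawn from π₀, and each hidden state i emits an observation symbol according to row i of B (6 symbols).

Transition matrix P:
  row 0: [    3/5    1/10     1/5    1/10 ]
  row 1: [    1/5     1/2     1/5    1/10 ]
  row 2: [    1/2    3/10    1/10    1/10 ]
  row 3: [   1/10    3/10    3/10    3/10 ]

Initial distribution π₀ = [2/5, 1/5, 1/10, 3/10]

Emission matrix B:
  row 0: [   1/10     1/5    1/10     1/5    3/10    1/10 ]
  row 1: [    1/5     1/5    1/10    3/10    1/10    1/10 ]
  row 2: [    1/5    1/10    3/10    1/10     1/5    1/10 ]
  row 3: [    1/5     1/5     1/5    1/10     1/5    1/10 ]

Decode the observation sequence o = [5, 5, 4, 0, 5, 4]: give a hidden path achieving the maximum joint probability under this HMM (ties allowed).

path = [0, 0, 0, 0, 0, 0]

t=0: δ = [4.000e-02, 2.000e-02, 1.000e-02, 3.000e-02]  (obs o_0=5)
t=1: δ = [2.400e-03, 1.000e-03, 9.000e-04, 9.000e-04]  ψ = [0, 1, 3, 3]  (obs o_1=5)
t=2: δ = [4.320e-04, 5.000e-05, 9.600e-05, 5.400e-05]  ψ = [0, 1, 0, 3]  (obs o_2=4)
t=3: δ = [2.592e-05, 8.640e-06, 1.728e-05, 8.640e-06]  ψ = [0, 0, 0, 0]  (obs o_3=0)
t=4: δ = [1.555e-06, 5.184e-07, 5.184e-07, 2.592e-07]  ψ = [0, 2, 0, 0]  (obs o_4=5)
t=5: δ = [2.799e-07, 2.592e-08, 6.221e-08, 3.110e-08]  ψ = [0, 1, 0, 0]  (obs o_5=4)
backtrack: best end state = 0; path = [0, 0, 0, 0, 0, 0]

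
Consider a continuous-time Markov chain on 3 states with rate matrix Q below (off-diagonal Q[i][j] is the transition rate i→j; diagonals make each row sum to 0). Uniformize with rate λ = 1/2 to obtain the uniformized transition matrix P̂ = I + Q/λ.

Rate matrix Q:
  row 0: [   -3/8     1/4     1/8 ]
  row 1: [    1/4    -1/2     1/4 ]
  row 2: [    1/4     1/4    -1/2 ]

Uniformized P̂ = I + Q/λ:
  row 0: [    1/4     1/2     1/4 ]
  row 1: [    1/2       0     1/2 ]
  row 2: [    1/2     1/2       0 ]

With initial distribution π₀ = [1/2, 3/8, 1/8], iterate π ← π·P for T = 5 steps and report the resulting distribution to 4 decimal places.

t=0: π = [0.5000, 0.3750, 0.1250]
t=1: π = [0.3750, 0.3125, 0.3125]
t=2: π = [0.4063, 0.3438, 0.2500]
t=3: π = [0.3984, 0.3281, 0.2734]
t=4: π = [0.4004, 0.3359, 0.2637]
t=5: π = [0.3999, 0.3320, 0.2681]

π = [0.3999, 0.3320, 0.2681]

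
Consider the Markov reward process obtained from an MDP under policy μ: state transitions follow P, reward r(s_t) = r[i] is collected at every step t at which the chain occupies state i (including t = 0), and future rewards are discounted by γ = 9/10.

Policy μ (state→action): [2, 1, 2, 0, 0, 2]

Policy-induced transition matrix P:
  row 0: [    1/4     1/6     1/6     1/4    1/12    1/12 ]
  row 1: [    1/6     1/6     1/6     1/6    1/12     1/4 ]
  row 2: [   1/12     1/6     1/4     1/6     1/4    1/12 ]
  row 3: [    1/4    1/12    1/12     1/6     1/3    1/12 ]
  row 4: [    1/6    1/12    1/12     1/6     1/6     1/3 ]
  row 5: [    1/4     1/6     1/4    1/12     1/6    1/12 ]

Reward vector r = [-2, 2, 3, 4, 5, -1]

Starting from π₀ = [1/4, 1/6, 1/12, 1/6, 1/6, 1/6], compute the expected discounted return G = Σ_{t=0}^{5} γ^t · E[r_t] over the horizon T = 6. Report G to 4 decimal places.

t=0: π = [0.2500, 0.1667, 0.0833, 0.1667, 0.1667, 0.1667], E[r] = 1.4167, γ^t·E[r] = 1.416667, running G = 1.416667
t=1: π = [0.2083, 0.1389, 0.1597, 0.1736, 0.1667, 0.1528], E[r] = 1.7153, γ^t·E[r] = 1.543750, running G = 2.960417
t=2: π = [0.1979, 0.1383, 0.1644, 0.1713, 0.1800, 0.1481], E[r] = 1.8108, γ^t·E[r] = 1.466719, running G = 4.427135
t=3: π = [0.1961, 0.1374, 0.1634, 0.1708, 0.1809, 0.1514], E[r] = 1.8093, γ^t·E[r] = 1.318957, running G = 5.746092
t=4: π = [0.1962, 0.1374, 0.1636, 0.1704, 0.1810, 0.1515], E[r] = 1.8080, γ^t·E[r] = 1.186202, running G = 6.932294
t=5: π = [0.1962, 0.1374, 0.1636, 0.1704, 0.1809, 0.1515], E[r] = 1.8079, γ^t·E[r] = 1.067547, running G = 7.999841

G = 7.9998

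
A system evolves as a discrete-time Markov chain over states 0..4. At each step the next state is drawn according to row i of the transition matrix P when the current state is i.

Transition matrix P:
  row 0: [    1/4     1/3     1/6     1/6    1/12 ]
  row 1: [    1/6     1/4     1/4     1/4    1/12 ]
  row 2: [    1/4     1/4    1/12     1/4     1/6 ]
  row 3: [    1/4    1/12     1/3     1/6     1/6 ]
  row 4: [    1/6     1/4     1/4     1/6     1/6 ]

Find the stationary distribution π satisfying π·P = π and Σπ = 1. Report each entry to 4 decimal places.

Balance equations π_j = Σ_i π_i·P[i][j]:
  π_0 = 1/4·π_0 + 1/6·π_1 + 1/4·π_2 + 1/4·π_3 + 1/6·π_4
  π_1 = 1/3·π_0 + 1/4·π_1 + 1/4·π_2 + 1/12·π_3 + 1/4·π_4
  π_2 = 1/6·π_0 + 1/4·π_1 + 1/12·π_2 + 1/3·π_3 + 1/4·π_4
  π_3 = 1/6·π_0 + 1/4·π_1 + 1/4·π_2 + 1/6·π_3 + 1/6·π_4
  normalize: π_0 + π_1 + π_2 + π_3 + π_4 = 1
Solving the linear system gives exactly π = [4943/22495, 5271/22495, 959/4499, 4588/22495, 2898/22495].

π = [0.2197, 0.2343, 0.2132, 0.2040, 0.1288]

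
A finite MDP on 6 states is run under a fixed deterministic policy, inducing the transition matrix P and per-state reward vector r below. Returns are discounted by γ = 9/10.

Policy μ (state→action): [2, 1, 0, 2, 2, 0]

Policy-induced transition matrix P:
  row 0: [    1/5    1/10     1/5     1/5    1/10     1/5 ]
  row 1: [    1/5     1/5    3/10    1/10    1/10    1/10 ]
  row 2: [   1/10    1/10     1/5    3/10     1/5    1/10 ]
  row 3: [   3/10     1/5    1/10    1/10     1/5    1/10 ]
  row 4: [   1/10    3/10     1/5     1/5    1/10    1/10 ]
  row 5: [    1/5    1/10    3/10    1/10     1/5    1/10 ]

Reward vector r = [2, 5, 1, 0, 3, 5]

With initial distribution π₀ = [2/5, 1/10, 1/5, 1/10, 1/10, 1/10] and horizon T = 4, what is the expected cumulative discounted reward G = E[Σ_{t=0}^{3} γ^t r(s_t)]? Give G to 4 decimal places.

t=0: π = [0.4000, 0.1000, 0.2000, 0.1000, 0.1000, 0.1000], E[r] = 2.3000, γ^t·E[r] = 2.300000, running G = 2.300000
t=1: π = [0.1800, 0.1400, 0.2100, 0.1900, 0.1400, 0.1400], E[r] = 2.3900, γ^t·E[r] = 2.151000, running G = 4.451000
t=2: π = [0.1840, 0.1610, 0.2090, 0.1740, 0.1540, 0.1180], E[r] = 2.4340, γ^t·E[r] = 1.971540, running G = 6.422540
t=3: π = [0.1811, 0.1643, 0.2105, 0.1756, 0.1501, 0.1184], E[r] = 2.4365, γ^t·E[r] = 1.776209, running G = 8.198749

G = 8.1987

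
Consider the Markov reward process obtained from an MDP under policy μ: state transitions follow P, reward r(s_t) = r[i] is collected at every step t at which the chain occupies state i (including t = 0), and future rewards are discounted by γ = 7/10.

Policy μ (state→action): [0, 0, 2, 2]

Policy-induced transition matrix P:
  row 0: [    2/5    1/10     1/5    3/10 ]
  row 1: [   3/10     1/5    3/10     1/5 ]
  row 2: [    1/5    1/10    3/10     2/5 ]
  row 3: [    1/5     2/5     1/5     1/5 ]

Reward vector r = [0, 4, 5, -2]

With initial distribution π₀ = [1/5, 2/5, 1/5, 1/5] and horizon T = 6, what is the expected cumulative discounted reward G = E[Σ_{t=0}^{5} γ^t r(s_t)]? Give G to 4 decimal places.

G = 5.1372

t=0: π = [0.2000, 0.4000, 0.2000, 0.2000], E[r] = 2.2000, γ^t·E[r] = 2.200000, running G = 2.200000
t=1: π = [0.2800, 0.2000, 0.2600, 0.2600], E[r] = 1.5800, γ^t·E[r] = 1.106000, running G = 3.306000
t=2: π = [0.2760, 0.1980, 0.2460, 0.2800], E[r] = 1.4620, γ^t·E[r] = 0.716380, running G = 4.022380
t=3: π = [0.2750, 0.2038, 0.2444, 0.2768], E[r] = 1.4836, γ^t·E[r] = 0.508875, running G = 4.531255
t=4: π = [0.2754, 0.2034, 0.2448, 0.2764], E[r] = 1.4850, γ^t·E[r] = 0.356553, running G = 4.887808
t=5: π = [0.2754, 0.2033, 0.2448, 0.2765], E[r] = 1.4841, γ^t·E[r] = 0.249439, running G = 5.137248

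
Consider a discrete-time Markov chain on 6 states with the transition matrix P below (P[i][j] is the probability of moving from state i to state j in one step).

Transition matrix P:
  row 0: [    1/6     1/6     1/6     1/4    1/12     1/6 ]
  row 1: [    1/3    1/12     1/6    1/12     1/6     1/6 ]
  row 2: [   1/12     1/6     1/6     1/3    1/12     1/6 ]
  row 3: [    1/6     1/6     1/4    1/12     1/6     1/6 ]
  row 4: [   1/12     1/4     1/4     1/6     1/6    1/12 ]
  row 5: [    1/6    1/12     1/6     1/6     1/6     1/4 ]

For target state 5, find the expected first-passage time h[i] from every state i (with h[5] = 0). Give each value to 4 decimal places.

h = [6.3951, 6.4334, 6.3986, 6.4369, 6.9765, 0.0000]

First-step conditioning: h[5] = 0; for i ≠ 5, h[i] = 1 + Σ_k P[i][k]·h[k].
  h[0] = 1 + 1/6·h[0] + 1/6·h[1] + 1/6·h[2] + 1/4·h[3] + 1/12·h[4]
  h[1] = 1 + 1/3·h[0] + 1/12·h[1] + 1/6·h[2] + 1/12·h[3] + 1/6·h[4]
  h[2] = 1 + 1/12·h[0] + 1/6·h[1] + 1/6·h[2] + 1/3·h[3] + 1/12·h[4]
  h[3] = 1 + 1/6·h[0] + 1/6·h[1] + 1/4·h[2] + 1/12·h[3] + 1/6·h[4]
  h[4] = 1 + 1/12·h[0] + 1/4·h[1] + 1/4·h[2] + 1/6·h[3] + 1/6·h[4]
Solving the 5×5 linear system over states ≠ 5 gives exactly h = [7348/1149, 2464/383, 7352/1149, 7396/1149, 2672/383, 0] (h[5] = 0 is the target).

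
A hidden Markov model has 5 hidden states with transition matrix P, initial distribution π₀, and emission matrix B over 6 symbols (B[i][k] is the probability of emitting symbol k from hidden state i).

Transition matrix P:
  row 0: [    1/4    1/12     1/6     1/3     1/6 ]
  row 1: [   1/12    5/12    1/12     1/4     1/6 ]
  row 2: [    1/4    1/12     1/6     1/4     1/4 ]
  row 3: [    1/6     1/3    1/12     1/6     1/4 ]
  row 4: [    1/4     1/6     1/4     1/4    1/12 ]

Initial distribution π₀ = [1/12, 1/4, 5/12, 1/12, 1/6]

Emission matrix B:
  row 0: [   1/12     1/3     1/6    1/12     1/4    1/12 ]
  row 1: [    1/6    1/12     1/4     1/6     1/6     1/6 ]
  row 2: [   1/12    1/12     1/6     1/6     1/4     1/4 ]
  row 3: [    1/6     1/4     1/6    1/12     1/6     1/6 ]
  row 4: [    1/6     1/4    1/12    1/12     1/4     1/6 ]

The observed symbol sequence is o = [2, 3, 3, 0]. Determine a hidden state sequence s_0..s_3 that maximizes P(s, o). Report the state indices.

path = [1, 1, 1, 1]

t=0: δ = [1.389e-02, 6.250e-02, 6.944e-02, 1.389e-02, 1.389e-02]  (obs o_0=2)
t=1: δ = [1.447e-03, 4.340e-03, 1.929e-03, 1.447e-03, 1.447e-03]  ψ = [2, 1, 2, 2, 2]  (obs o_1=3)
t=2: δ = [4.019e-05, 3.014e-04, 6.028e-05, 9.042e-05, 6.028e-05]  ψ = [2, 1, 1, 1, 1]  (obs o_2=3)
t=3: δ = [2.093e-06, 2.093e-05, 2.093e-06, 1.256e-05, 8.372e-06]  ψ = [1, 1, 1, 1, 1]  (obs o_3=0)
backtrack: best end state = 1; path = [1, 1, 1, 1]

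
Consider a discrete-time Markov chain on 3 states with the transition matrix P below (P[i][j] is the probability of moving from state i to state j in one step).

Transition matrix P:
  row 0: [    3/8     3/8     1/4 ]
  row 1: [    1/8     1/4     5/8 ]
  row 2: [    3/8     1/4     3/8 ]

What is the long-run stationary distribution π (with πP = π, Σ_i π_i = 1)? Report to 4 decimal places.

Balance equations π_j = Σ_i π_i·P[i][j]:
  π_0 = 3/8·π_0 + 1/8·π_1 + 3/8·π_2
  π_1 = 3/8·π_0 + 1/4·π_1 + 1/4·π_2
  normalize: π_0 + π_1 + π_2 = 1
Solving the linear system gives exactly π = [10/33, 19/66, 9/22].

π = [0.3030, 0.2879, 0.4091]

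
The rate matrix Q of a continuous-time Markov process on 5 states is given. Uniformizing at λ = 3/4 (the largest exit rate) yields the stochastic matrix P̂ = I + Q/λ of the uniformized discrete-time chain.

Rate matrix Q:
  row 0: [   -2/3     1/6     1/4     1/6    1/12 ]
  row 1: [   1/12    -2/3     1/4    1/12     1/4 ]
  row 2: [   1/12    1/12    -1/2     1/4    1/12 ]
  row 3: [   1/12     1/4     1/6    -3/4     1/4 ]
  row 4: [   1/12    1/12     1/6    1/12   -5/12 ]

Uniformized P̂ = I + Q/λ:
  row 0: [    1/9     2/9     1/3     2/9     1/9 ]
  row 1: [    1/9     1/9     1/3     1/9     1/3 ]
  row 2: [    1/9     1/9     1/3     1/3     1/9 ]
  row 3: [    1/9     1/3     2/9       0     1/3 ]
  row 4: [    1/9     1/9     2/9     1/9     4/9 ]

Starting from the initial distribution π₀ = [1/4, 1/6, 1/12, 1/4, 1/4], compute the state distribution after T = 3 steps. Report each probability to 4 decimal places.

t=0: π = [0.2500, 0.1667, 0.0833, 0.2500, 0.2500]
t=1: π = [0.1111, 0.1944, 0.2778, 0.1296, 0.2870]
t=2: π = [0.1111, 0.1523, 0.2870, 0.1708, 0.2788]
t=3: π = [0.1111, 0.1614, 0.2834, 0.1683, 0.2758]

π = [0.1111, 0.1614, 0.2834, 0.1683, 0.2758]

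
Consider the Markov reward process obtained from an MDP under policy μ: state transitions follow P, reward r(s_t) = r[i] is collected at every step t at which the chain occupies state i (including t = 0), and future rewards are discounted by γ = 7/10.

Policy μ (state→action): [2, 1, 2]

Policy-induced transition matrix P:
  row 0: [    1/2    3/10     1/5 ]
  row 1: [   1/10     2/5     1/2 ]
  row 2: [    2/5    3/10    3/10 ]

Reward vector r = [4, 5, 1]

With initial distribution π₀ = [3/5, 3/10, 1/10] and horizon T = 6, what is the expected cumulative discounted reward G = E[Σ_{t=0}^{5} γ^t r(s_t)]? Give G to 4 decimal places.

G = 10.5450

t=0: π = [0.6000, 0.3000, 0.1000], E[r] = 4.0000, γ^t·E[r] = 4.000000, running G = 4.000000
t=1: π = [0.3700, 0.3300, 0.3000], E[r] = 3.4300, γ^t·E[r] = 2.401000, running G = 6.401000
t=2: π = [0.3380, 0.3330, 0.3290], E[r] = 3.3460, γ^t·E[r] = 1.639540, running G = 8.040540
t=3: π = [0.3339, 0.3333, 0.3328], E[r] = 3.3349, γ^t·E[r] = 1.143871, running G = 9.184411
t=4: π = [0.3334, 0.3333, 0.3333], E[r] = 3.3335, γ^t·E[r] = 0.800378, running G = 9.984789
t=5: π = [0.3333, 0.3333, 0.3333], E[r] = 3.3334, γ^t·E[r] = 0.560237, running G = 10.545026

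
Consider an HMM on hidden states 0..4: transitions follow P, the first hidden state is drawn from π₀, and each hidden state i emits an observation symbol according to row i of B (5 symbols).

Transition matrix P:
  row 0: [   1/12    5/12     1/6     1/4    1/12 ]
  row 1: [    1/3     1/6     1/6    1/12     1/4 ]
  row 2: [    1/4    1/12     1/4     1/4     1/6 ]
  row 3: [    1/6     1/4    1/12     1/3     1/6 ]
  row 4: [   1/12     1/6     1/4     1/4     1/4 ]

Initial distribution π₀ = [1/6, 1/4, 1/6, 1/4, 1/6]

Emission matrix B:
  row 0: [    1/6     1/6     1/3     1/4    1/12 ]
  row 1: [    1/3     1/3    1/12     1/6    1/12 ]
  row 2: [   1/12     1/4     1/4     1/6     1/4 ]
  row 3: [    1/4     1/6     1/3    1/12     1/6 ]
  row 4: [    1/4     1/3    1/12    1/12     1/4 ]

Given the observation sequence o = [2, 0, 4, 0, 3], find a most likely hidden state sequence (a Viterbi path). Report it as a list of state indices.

t=0: δ = [5.556e-02, 2.083e-02, 4.167e-02, 8.333e-02, 1.389e-02]  (obs o_0=2)
t=1: δ = [2.315e-03, 7.716e-03, 8.681e-04, 6.944e-03, 3.472e-03]  ψ = [3, 0, 2, 3, 3]  (obs o_1=0)
t=2: δ = [2.143e-04, 1.447e-04, 3.215e-04, 3.858e-04, 4.823e-04]  ψ = [1, 3, 1, 3, 1]  (obs o_2=4)
t=3: δ = [1.340e-05, 3.215e-05, 1.005e-05, 3.215e-05, 3.014e-05]  ψ = [2, 3, 4, 3, 4]  (obs o_3=0)
t=4: δ = [2.679e-06, 1.340e-06, 1.256e-06, 8.931e-07, 6.698e-07]  ψ = [1, 3, 4, 3, 1]  (obs o_4=3)
backtrack: best end state = 0; path = [3, 3, 3, 1, 0]

path = [3, 3, 3, 1, 0]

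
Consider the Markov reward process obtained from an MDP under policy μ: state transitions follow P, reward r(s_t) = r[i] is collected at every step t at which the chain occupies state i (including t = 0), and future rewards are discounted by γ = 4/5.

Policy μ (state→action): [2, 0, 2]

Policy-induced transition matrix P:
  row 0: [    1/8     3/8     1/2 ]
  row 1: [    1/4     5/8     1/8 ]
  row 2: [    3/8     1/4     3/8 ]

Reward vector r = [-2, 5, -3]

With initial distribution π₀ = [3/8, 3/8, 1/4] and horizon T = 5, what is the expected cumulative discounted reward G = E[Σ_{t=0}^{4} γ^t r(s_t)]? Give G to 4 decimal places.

t=0: π = [0.3750, 0.3750, 0.2500], E[r] = 0.3750, γ^t·E[r] = 0.375000, running G = 0.375000
t=1: π = [0.2344, 0.4375, 0.3281], E[r] = 0.7344, γ^t·E[r] = 0.587500, running G = 0.962500
t=2: π = [0.2617, 0.4434, 0.2949], E[r] = 0.8086, γ^t·E[r] = 0.517500, running G = 1.480000
t=3: π = [0.2542, 0.4490, 0.2969], E[r] = 0.8459, γ^t·E[r] = 0.433125, running G = 1.913125
t=4: π = [0.2553, 0.4501, 0.2945], E[r] = 0.8564, γ^t·E[r] = 0.350788, running G = 2.263913

G = 2.2639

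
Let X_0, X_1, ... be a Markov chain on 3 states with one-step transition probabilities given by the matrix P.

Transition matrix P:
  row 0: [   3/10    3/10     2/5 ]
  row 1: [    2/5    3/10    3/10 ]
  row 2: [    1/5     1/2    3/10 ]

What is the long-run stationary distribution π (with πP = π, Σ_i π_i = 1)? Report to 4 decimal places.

Balance equations π_j = Σ_i π_i·P[i][j]:
  π_0 = 3/10·π_0 + 2/5·π_1 + 1/5·π_2
  π_1 = 3/10·π_0 + 3/10·π_1 + 1/2·π_2
  normalize: π_0 + π_1 + π_2 = 1
Solving the linear system gives exactly π = [17/56, 41/112, 37/112].

π = [0.3036, 0.3661, 0.3304]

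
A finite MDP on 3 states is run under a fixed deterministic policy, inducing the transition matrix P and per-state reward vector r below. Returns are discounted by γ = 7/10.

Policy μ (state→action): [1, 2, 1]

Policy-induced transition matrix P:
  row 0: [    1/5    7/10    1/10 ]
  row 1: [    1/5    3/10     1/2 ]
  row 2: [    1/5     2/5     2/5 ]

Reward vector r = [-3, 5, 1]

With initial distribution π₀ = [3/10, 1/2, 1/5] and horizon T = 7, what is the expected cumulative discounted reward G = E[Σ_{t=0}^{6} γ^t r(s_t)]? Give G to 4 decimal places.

t=0: π = [0.3000, 0.5000, 0.2000], E[r] = 1.8000, γ^t·E[r] = 1.800000, running G = 1.800000
t=1: π = [0.2000, 0.4400, 0.3600], E[r] = 1.9600, γ^t·E[r] = 1.372000, running G = 3.172000
t=2: π = [0.2000, 0.4160, 0.3840], E[r] = 1.8640, γ^t·E[r] = 0.913360, running G = 4.085360
t=3: π = [0.2000, 0.4184, 0.3816], E[r] = 1.8736, γ^t·E[r] = 0.642645, running G = 4.728005
t=4: π = [0.2000, 0.4182, 0.3818], E[r] = 1.8726, γ^t·E[r] = 0.449621, running G = 5.177626
t=5: π = [0.2000, 0.4182, 0.3818], E[r] = 1.8727, γ^t·E[r] = 0.314751, running G = 5.492376
t=6: π = [0.2000, 0.4182, 0.3818], E[r] = 1.8727, γ^t·E[r] = 0.220324, running G = 5.712701

G = 5.7127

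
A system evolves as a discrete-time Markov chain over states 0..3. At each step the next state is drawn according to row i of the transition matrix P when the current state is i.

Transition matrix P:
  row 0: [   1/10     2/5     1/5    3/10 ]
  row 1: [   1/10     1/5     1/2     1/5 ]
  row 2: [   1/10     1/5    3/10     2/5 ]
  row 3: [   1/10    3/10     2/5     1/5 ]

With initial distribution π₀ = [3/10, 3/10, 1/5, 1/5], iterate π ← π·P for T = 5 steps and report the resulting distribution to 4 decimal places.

π = [0.1000, 0.2483, 0.3680, 0.2836]

t=0: π = [0.3000, 0.3000, 0.2000, 0.2000]
t=1: π = [0.1000, 0.2800, 0.3500, 0.2700]
t=2: π = [0.1000, 0.2470, 0.3730, 0.2800]
t=3: π = [0.1000, 0.2480, 0.3674, 0.2846]
t=4: π = [0.1000, 0.2485, 0.3681, 0.2835]
t=5: π = [0.1000, 0.2483, 0.3680, 0.2836]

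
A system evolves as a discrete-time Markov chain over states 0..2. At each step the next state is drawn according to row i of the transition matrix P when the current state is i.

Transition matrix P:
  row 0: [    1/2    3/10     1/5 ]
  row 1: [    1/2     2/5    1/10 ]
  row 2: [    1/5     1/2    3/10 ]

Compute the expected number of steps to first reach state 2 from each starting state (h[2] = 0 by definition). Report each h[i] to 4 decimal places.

First-step conditioning: h[2] = 0; for i ≠ 2, h[i] = 1 + Σ_k P[i][k]·h[k].
  h[0] = 1 + 1/2·h[0] + 3/10·h[1]
  h[1] = 1 + 1/2·h[0] + 2/5·h[1]
Solving the 2×2 linear system over states ≠ 2 gives exactly h = [6, 20/3, 0] (h[2] = 0 is the target).

h = [6.0000, 6.6667, 0.0000]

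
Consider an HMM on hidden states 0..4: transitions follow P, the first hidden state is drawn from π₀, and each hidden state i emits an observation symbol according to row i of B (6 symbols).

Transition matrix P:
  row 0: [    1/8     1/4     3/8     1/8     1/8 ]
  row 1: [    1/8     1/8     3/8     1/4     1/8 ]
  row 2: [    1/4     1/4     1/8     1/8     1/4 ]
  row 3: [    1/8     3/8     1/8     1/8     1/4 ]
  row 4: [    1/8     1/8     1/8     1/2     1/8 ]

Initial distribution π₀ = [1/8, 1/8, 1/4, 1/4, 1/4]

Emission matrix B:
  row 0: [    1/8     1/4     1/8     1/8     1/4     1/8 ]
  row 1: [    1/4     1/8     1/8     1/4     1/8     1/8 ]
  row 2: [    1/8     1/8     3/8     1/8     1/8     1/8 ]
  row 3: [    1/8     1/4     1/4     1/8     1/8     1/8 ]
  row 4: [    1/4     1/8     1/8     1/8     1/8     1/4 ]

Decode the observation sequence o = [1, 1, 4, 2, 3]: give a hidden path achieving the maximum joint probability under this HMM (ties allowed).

path = [4, 3, 1, 2, 1]

t=0: δ = [3.125e-02, 1.562e-02, 3.125e-02, 6.250e-02, 3.125e-02]  (obs o_0=1)
t=1: δ = [1.953e-03, 2.930e-03, 1.465e-03, 3.906e-03, 1.953e-03]  ψ = [2, 3, 0, 4, 3]  (obs o_1=1)
t=2: δ = [1.221e-04, 1.831e-04, 1.373e-04, 1.221e-04, 1.221e-04]  ψ = [3, 3, 1, 4, 3]  (obs o_2=4)
t=3: δ = [4.292e-06, 5.722e-06, 2.575e-05, 1.526e-05, 4.292e-06]  ψ = [2, 3, 1, 4, 2]  (obs o_3=2)
t=4: δ = [8.047e-07, 1.609e-06, 4.023e-07, 4.023e-07, 8.047e-07]  ψ = [2, 2, 2, 2, 2]  (obs o_4=3)
backtrack: best end state = 1; path = [4, 3, 1, 2, 1]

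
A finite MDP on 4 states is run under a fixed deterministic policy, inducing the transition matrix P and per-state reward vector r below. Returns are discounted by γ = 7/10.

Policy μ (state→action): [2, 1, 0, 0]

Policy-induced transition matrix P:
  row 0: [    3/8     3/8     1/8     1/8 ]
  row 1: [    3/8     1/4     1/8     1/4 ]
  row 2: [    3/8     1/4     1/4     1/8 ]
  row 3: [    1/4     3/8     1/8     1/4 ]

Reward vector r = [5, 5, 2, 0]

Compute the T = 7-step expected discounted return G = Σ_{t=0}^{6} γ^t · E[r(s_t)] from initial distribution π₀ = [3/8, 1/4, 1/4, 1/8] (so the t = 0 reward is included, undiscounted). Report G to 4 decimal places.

G = 11.1331

t=0: π = [0.3750, 0.2500, 0.2500, 0.1250], E[r] = 3.6250, γ^t·E[r] = 3.625000, running G = 3.625000
t=1: π = [0.3594, 0.3125, 0.1563, 0.1719], E[r] = 3.6719, γ^t·E[r] = 2.570313, running G = 6.195313
t=2: π = [0.3535, 0.3164, 0.1445, 0.1855], E[r] = 3.6387, γ^t·E[r] = 1.782949, running G = 7.978262
t=3: π = [0.3518, 0.3174, 0.1431, 0.1877], E[r] = 3.6321, γ^t·E[r] = 1.245803, running G = 9.224065
t=4: π = [0.3515, 0.3174, 0.1429, 0.1881], E[r] = 3.6306, γ^t·E[r] = 0.871718, running G = 10.095783
t=5: π = [0.3515, 0.3175, 0.1429, 0.1882], E[r] = 3.6304, γ^t·E[r] = 0.610166, running G = 10.705949
t=6: π = [0.3515, 0.3175, 0.1429, 0.1882], E[r] = 3.6304, γ^t·E[r] = 0.427112, running G = 11.133061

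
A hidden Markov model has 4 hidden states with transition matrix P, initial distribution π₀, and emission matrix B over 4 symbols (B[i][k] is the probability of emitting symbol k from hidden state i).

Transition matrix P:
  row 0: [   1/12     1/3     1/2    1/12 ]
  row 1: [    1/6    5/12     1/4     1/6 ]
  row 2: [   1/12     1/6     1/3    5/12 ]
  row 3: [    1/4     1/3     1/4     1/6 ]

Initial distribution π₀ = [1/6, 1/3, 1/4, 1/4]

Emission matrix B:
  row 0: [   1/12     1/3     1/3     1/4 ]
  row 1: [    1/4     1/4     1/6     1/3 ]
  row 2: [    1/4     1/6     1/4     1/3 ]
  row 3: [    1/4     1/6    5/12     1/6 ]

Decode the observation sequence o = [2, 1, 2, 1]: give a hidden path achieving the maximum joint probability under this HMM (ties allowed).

t=0: δ = [5.556e-02, 5.556e-02, 6.250e-02, 1.042e-01]  (obs o_0=2)
t=1: δ = [8.681e-03, 8.681e-03, 4.630e-03, 4.340e-03]  ψ = [3, 3, 0, 2]  (obs o_1=1)
t=2: δ = [4.823e-04, 6.028e-04, 1.085e-03, 8.038e-04]  ψ = [1, 1, 0, 2]  (obs o_2=2)
t=3: δ = [6.698e-05, 6.698e-05, 6.028e-05, 7.535e-05]  ψ = [3, 3, 2, 2]  (obs o_3=1)
backtrack: best end state = 3; path = [3, 0, 2, 3]

path = [3, 0, 2, 3]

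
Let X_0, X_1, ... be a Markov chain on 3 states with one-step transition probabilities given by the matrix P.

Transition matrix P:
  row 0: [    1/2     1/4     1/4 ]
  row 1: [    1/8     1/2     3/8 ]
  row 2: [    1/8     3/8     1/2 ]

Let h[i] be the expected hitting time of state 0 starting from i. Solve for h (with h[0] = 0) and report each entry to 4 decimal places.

h = [0.0000, 8.0000, 8.0000]

First-step conditioning: h[0] = 0; for i ≠ 0, h[i] = 1 + Σ_k P[i][k]·h[k].
  h[1] = 1 + 1/2·h[1] + 3/8·h[2]
  h[2] = 1 + 3/8·h[1] + 1/2·h[2]
Solving the 2×2 linear system over states ≠ 0 gives exactly h = [0, 8, 8] (h[0] = 0 is the target).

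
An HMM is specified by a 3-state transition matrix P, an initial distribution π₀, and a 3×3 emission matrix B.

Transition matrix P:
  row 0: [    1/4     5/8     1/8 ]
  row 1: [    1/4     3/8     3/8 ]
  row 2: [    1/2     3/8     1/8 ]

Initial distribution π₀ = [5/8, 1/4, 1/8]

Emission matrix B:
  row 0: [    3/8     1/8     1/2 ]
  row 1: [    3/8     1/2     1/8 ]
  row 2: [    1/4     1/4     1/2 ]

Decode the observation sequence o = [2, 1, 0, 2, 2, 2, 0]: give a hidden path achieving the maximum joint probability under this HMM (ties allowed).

t=0: δ = [3.125e-01, 3.125e-02, 6.250e-02]  (obs o_0=2)
t=1: δ = [9.766e-03, 9.766e-02, 9.766e-03]  ψ = [0, 0, 0]  (obs o_1=1)
t=2: δ = [9.155e-03, 1.373e-02, 9.155e-03]  ψ = [1, 1, 1]  (obs o_2=0)
t=3: δ = [2.289e-03, 7.153e-04, 2.575e-03]  ψ = [2, 0, 1]  (obs o_3=2)
t=4: δ = [6.437e-04, 1.788e-04, 1.609e-04]  ψ = [2, 0, 2]  (obs o_4=2)
t=5: δ = [8.047e-05, 5.029e-05, 4.023e-05]  ψ = [0, 0, 0]  (obs o_5=2)
t=6: δ = [7.544e-06, 1.886e-05, 4.715e-06]  ψ = [0, 0, 1]  (obs o_6=0)
backtrack: best end state = 1; path = [0, 1, 1, 2, 0, 0, 1]

path = [0, 1, 1, 2, 0, 0, 1]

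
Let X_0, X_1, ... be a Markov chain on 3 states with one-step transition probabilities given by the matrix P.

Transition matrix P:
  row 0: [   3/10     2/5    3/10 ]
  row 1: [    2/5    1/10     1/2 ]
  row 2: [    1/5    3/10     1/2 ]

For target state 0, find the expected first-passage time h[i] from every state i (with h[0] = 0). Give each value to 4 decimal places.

First-step conditioning: h[0] = 0; for i ≠ 0, h[i] = 1 + Σ_k P[i][k]·h[k].
  h[1] = 1 + 1/10·h[1] + 1/2·h[2]
  h[2] = 1 + 3/10·h[1] + 1/2·h[2]
Solving the 2×2 linear system over states ≠ 0 gives exactly h = [0, 10/3, 4] (h[0] = 0 is the target).

h = [0.0000, 3.3333, 4.0000]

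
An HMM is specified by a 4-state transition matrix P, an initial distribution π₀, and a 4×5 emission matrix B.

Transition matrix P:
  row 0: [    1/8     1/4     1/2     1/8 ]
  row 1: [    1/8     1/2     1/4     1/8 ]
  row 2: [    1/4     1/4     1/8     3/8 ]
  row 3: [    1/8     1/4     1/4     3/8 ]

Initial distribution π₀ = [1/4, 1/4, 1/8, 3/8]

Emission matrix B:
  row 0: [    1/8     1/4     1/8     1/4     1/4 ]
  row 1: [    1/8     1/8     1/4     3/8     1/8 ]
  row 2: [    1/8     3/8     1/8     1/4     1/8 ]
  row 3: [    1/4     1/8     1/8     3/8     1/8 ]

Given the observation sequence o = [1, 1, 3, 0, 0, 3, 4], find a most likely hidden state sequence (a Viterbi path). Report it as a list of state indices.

t=0: δ = [6.250e-02, 3.125e-02, 4.688e-02, 4.688e-02]  (obs o_0=1)
t=1: δ = [2.930e-03, 1.953e-03, 1.172e-02, 2.197e-03]  ψ = [2, 0, 0, 2]  (obs o_1=1)
t=2: δ = [7.324e-04, 1.099e-03, 3.662e-04, 1.648e-03]  ψ = [2, 2, 0, 2]  (obs o_2=3)
t=3: δ = [2.575e-05, 6.866e-05, 5.150e-05, 1.545e-04]  ψ = [3, 1, 3, 3]  (obs o_3=0)
t=4: δ = [2.414e-06, 4.828e-06, 4.828e-06, 1.448e-05]  ψ = [3, 3, 3, 3]  (obs o_4=0)
t=5: δ = [4.526e-07, 1.358e-06, 9.052e-07, 2.037e-06]  ψ = [3, 3, 3, 3]  (obs o_5=3)
t=6: δ = [6.365e-08, 8.487e-08, 6.365e-08, 9.548e-08]  ψ = [3, 1, 3, 3]  (obs o_6=4)
backtrack: best end state = 3; path = [0, 2, 3, 3, 3, 3, 3]

path = [0, 2, 3, 3, 3, 3, 3]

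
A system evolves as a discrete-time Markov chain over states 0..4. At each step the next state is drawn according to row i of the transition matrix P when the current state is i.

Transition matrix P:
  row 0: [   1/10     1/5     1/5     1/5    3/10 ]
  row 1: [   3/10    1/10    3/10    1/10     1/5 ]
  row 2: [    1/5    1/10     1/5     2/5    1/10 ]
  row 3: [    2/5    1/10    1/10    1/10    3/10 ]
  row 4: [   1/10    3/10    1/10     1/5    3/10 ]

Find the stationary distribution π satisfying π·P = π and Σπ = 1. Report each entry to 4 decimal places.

Balance equations π_j = Σ_i π_i·P[i][j]:
  π_0 = 1/10·π_0 + 3/10·π_1 + 1/5·π_2 + 2/5·π_3 + 1/10·π_4
  π_1 = 1/5·π_0 + 1/10·π_1 + 1/10·π_2 + 1/10·π_3 + 3/10·π_4
  π_2 = 1/5·π_0 + 3/10·π_1 + 1/5·π_2 + 1/10·π_3 + 1/10·π_4
  π_3 = 1/5·π_0 + 1/10·π_1 + 2/5·π_2 + 1/10·π_3 + 1/5·π_4
  normalize: π_0 + π_1 + π_2 + π_3 + π_4 = 1
Solving the linear system gives exactly π = [2585/12269, 2095/12269, 2116/12269, 2425/12269, 3048/12269].

π = [0.2107, 0.1708, 0.1725, 0.1977, 0.2484]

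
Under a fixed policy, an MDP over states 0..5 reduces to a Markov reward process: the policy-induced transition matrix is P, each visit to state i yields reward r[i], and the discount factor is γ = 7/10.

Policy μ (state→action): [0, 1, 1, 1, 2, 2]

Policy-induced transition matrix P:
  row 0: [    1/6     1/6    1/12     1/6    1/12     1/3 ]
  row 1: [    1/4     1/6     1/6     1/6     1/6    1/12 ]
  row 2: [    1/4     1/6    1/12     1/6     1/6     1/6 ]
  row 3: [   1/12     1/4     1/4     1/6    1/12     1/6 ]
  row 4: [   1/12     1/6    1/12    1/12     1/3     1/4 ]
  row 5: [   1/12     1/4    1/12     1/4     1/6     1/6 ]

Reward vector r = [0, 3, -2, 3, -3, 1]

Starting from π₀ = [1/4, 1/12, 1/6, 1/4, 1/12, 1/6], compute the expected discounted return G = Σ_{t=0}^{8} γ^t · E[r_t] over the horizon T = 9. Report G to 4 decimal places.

G = 1.8398

t=0: π = [0.2500, 0.0833, 0.1667, 0.2500, 0.0833, 0.1667], E[r] = 0.5833, γ^t·E[r] = 0.583333, running G = 0.583333
t=1: π = [0.1458, 0.2014, 0.1319, 0.1736, 0.1389, 0.2083], E[r] = 0.6528, γ^t·E[r] = 0.456944, running G = 1.040278
t=2: π = [0.1510, 0.1985, 0.1291, 0.1725, 0.1632, 0.1858], E[r] = 0.5509, γ^t·E[r] = 0.269954, running G = 1.310231
t=3: π = [0.1505, 0.1965, 0.1286, 0.1685, 0.1669, 0.1889], E[r] = 0.5261, γ^t·E[r] = 0.180465, running G = 1.490697
t=4: π = [0.1501, 0.1965, 0.1278, 0.1685, 0.1679, 0.1893], E[r] = 0.5249, γ^t·E[r] = 0.126017, running G = 1.616714
t=5: π = [0.1499, 0.1965, 0.1278, 0.1684, 0.1681, 0.1893], E[r] = 0.5242, γ^t·E[r] = 0.088104, running G = 1.704818
t=6: π = [0.1499, 0.1965, 0.1278, 0.1684, 0.1682, 0.1893], E[r] = 0.5240, γ^t·E[r] = 0.061646, running G = 1.766464
t=7: π = [0.1499, 0.1965, 0.1278, 0.1684, 0.1682, 0.1893], E[r] = 0.5239, γ^t·E[r] = 0.043148, running G = 1.809612
t=8: π = [0.1499, 0.1965, 0.1278, 0.1684, 0.1682, 0.1893], E[r] = 0.5239, γ^t·E[r] = 0.030203, running G = 1.839815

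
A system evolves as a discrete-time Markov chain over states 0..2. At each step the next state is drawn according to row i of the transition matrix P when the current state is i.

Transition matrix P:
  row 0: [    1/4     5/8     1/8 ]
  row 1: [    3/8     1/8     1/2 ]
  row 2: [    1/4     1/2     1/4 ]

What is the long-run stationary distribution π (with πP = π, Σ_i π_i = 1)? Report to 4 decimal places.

π = [0.2989, 0.3908, 0.3103]

Balance equations π_j = Σ_i π_i·P[i][j]:
  π_0 = 1/4·π_0 + 3/8·π_1 + 1/4·π_2
  π_1 = 5/8·π_0 + 1/8·π_1 + 1/2·π_2
  normalize: π_0 + π_1 + π_2 = 1
Solving the linear system gives exactly π = [26/87, 34/87, 9/29].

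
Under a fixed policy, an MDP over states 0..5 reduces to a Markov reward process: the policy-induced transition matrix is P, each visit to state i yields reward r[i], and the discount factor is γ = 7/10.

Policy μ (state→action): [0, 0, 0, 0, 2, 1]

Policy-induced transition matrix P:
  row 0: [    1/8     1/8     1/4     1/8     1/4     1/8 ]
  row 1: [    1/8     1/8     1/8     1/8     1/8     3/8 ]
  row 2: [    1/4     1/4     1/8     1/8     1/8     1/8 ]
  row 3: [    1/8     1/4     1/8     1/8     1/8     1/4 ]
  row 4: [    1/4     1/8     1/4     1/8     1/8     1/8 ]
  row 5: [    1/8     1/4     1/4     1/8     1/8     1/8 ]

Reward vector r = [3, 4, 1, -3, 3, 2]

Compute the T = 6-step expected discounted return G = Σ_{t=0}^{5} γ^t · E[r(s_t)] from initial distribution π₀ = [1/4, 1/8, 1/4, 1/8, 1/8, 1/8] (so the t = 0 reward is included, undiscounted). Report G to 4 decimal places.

t=0: π = [0.2500, 0.1250, 0.2500, 0.1250, 0.1250, 0.1250], E[r] = 1.7500, γ^t·E[r] = 1.750000, running G = 1.750000
t=1: π = [0.1719, 0.1875, 0.1875, 0.1250, 0.1563, 0.1719], E[r] = 1.8906, γ^t·E[r] = 1.323438, running G = 3.073438
t=2: π = [0.1680, 0.1855, 0.1875, 0.1250, 0.1465, 0.1875], E[r] = 1.8730, γ^t·E[r] = 0.917793, running G = 3.991230
t=3: π = [0.1667, 0.1875, 0.1877, 0.1250, 0.1460, 0.1870], E[r] = 1.8750, γ^t·E[r] = 0.643125, running G = 4.634355
t=4: π = [0.1667, 0.1875, 0.1875, 0.1250, 0.1458, 0.1875], E[r] = 1.8750, γ^t·E[r] = 0.450195, running G = 5.084550
t=5: π = [0.1667, 0.1875, 0.1875, 0.1250, 0.1458, 0.1875], E[r] = 1.8750, γ^t·E[r] = 0.315129, running G = 5.399680

G = 5.3997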